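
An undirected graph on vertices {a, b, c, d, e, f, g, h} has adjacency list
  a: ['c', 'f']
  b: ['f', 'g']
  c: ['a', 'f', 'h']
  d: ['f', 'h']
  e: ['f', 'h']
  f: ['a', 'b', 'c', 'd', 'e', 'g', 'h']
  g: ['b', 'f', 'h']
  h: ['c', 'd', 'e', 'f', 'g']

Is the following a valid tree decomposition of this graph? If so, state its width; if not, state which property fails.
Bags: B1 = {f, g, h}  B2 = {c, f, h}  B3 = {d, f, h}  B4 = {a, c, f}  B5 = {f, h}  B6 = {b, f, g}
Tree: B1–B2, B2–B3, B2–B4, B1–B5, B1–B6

A tree decomposition must satisfy three properties: every vertex lies in some bag; for every edge, both endpoints lie together in some bag; and for every vertex, the bags containing it form a connected subtree. Here vertex e appears in no bag, so the decomposition is invalid.

No — vertex e appears in no bag.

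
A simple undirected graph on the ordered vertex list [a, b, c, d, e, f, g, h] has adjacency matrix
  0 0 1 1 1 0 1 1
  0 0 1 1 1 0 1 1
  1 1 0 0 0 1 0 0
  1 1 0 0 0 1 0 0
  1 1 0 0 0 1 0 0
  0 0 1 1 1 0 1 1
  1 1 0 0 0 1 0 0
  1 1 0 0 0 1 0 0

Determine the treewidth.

A width-3 tree decomposition is:
Bags: B1 = {a, b, c, f}  B2 = {a, b, f, h}  B3 = {a, b, e, f}  B4 = {a, b, d, f}  B5 = {a, b, f, g}
Tree: B1–B2, B2–B3, B3–B4, B4–B5
Each bag holds 4 vertices, so the decomposition has width 3, which upper-bounds the treewidth. For the lower bound: the 4 vertex sets {c,f}, {a,h}, {b}, {e} are disjoint, each induces a connected subgraph, and every pair is joined by at least one edge of G. Contracting each set to a single vertex therefore yields K_{4} as a minor, and since treewidth is minor-monotone, tw(G) ≥ tw(K_{4}) = 3. Therefore the treewidth is 3.

3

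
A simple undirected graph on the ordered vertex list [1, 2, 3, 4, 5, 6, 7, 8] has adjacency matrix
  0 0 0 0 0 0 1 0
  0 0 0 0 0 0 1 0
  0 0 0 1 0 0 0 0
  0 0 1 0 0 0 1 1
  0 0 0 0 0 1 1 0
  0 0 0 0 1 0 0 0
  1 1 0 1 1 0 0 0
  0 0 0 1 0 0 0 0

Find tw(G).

A width-1 tree decomposition is:
Bags: B1 = {3, 4}  B2 = {4, 7}  B3 = {2, 7}  B4 = {5, 7}  B5 = {1, 7}  B6 = {4, 8}  B7 = {5, 6}
Tree: B1–B2, B2–B3, B3–B4, B3–B5, B2–B6, B4–B7
Every bag has size at most 2, so the width is 2 − 1 = 1 and tw(G) ≤ 1. G has an edge, so its treewidth is at least 1. The upper and lower bounds meet at 1, so that is the treewidth.

1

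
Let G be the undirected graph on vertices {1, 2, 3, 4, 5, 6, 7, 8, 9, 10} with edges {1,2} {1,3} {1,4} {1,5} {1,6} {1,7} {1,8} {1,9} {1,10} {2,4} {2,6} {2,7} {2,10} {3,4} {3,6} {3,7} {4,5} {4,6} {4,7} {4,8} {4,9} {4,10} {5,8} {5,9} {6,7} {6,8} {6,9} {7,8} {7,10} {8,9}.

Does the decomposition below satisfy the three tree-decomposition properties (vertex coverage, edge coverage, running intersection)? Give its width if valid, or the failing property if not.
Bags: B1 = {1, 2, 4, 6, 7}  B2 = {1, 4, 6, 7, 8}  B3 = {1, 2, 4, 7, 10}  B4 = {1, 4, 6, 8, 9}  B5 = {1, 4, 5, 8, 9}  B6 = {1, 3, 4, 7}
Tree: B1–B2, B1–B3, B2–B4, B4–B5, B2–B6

A tree decomposition must satisfy three properties: every vertex lies in some bag; for every edge, both endpoints lie together in some bag; and for every vertex, the bags containing it form a connected subtree. Here edge (6,3) lies in no bag, so the decomposition is invalid.

No — edge (6,3) lies in no bag.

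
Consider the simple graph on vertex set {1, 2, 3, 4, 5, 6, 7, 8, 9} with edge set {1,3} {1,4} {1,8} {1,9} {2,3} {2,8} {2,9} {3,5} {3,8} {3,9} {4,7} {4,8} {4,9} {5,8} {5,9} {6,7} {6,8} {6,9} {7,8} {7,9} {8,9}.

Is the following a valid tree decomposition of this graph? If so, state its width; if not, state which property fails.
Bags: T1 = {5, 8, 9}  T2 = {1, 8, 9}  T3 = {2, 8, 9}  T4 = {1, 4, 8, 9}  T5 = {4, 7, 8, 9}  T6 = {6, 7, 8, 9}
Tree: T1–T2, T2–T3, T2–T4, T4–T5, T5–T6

No — vertex 3 appears in no bag.

A tree decomposition must satisfy three properties: every vertex lies in some bag; for every edge, both endpoints lie together in some bag; and for every vertex, the bags containing it form a connected subtree. Here vertex 3 appears in no bag, so the decomposition is invalid.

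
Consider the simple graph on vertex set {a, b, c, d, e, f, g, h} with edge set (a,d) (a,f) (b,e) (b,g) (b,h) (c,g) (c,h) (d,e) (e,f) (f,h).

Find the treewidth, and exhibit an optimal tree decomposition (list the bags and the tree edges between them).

Every bag has size at most 3, so the width is 3 − 1 = 2 and tw(G) ≤ 2. For the lower bound, G contains the cycle g–c–h–b–g, so G is not a forest; only forests have treewidth ≤ 1, hence tw(G) ≥ 2. The upper and lower bounds meet at 2, so that is the treewidth.

Treewidth 2.
One optimal decomposition is:
Bags: B1 = {b, c, g}  B2 = {b, c, h}  B3 = {b, e, h}  B4 = {e, f, h}  B5 = {d, e, f}  B6 = {a, d, f}
Tree: B1–B2, B2–B3, B3–B4, B4–B5, B5–B6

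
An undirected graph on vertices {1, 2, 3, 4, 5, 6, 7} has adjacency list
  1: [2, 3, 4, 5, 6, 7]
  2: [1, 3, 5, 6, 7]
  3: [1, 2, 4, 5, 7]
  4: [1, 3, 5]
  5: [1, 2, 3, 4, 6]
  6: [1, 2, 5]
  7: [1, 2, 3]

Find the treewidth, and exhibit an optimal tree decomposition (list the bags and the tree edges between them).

The largest bag has 4 vertices, giving width 3; this decomposition certifies tw(G) ≤ 3. For the lower bound, the 4 vertices {1, 2, 3, 5} are pairwise adjacent, and any tree decomposition puts a clique entirely inside one bag — forcing width ≥ 3. Hence tw(G) = 3 exactly.

Treewidth 3.
One such decomposition:
Bags: B1 = {1, 3, 4, 5}  B2 = {1, 2, 3, 5}  B3 = {1, 2, 5, 6}  B4 = {1, 2, 3, 7}
Tree: B1–B2, B2–B3, B2–B4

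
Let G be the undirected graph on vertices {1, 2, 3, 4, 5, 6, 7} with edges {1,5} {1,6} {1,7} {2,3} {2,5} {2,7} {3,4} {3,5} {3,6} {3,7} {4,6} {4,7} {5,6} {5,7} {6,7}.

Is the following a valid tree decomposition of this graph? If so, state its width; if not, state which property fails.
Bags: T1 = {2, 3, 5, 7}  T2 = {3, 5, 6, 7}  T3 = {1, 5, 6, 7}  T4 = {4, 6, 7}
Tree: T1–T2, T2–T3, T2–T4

No — edge (3,4) lies in no bag.

A tree decomposition must satisfy three properties: every vertex lies in some bag; for every edge, both endpoints lie together in some bag; and for every vertex, the bags containing it form a connected subtree. Here edge (3,4) lies in no bag, so the decomposition is invalid.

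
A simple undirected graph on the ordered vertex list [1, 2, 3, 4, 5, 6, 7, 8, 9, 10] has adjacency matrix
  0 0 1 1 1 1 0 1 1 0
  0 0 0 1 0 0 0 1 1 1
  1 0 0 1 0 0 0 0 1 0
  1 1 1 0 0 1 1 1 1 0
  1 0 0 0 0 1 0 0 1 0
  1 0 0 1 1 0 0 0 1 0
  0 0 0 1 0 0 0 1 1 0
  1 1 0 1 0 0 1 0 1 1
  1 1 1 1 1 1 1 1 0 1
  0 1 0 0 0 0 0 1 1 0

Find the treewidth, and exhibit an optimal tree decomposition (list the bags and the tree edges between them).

Each bag holds 4 vertices, so the decomposition has width 3, which upper-bounds the treewidth. Conversely, {2, 8, 9, 10} is a clique of size 4, and the vertices of any clique must share a bag in every tree decomposition; so some bag has ≥ 4 vertices and tw(G) ≥ 3. Therefore the treewidth is 3.

Treewidth 3.
Bags: B1 = {2, 4, 8, 9}  B2 = {4, 7, 8, 9}  B3 = {1, 4, 8, 9}  B4 = {1, 3, 4, 9}  B5 = {1, 4, 6, 9}  B6 = {2, 8, 9, 10}  B7 = {1, 5, 6, 9}
Tree: B1–B2, B1–B3, B3–B4, B4–B5, B1–B6, B5–B7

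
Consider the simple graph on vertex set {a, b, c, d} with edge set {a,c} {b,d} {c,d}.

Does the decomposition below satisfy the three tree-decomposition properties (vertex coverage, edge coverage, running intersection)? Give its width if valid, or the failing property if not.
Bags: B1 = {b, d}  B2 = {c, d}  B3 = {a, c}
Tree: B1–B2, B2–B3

Vertex coverage: the bags together contain {a, b, c, d}, the full vertex set. Edge coverage: each edge of G has both endpoints in at least one bag. Running intersection: for every vertex, the bags containing it form a connected subtree. All three properties hold, so this is a valid tree decomposition of width max|bag| − 1 = 1, and hence tw(G) ≤ 1.

Yes; width 1.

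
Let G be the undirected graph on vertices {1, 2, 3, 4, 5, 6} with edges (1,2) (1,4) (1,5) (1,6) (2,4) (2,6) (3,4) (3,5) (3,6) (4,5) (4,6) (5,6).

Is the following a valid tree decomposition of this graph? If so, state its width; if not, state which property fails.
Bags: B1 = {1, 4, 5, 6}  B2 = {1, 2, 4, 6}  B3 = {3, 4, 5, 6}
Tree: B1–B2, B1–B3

Checking the three conditions: (i) the bags cover all of {1, 2, 3, 4, 5, 6}; (ii) for each edge, some bag contains both endpoints; (iii) the bags containing any fixed vertex form a subtree. All hold, so the decomposition is valid with width 4 − 1 = 3.

Yes; width 3.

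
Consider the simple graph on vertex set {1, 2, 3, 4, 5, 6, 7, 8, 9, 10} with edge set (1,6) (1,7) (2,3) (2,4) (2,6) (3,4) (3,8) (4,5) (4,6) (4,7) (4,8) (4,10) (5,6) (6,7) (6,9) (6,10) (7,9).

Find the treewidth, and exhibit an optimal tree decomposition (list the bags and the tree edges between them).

Each bag holds 3 vertices, so the decomposition has width 2, which upper-bounds the treewidth. For the lower bound, the 3 vertices {1, 6, 7} are pairwise adjacent, and any tree decomposition puts a clique entirely inside one bag — forcing width ≥ 2. The upper and lower bounds meet at 2, so that is the treewidth.

Treewidth 2.
Bags: B1 = {2, 4, 6}  B2 = {4, 5, 6}  B3 = {4, 6, 7}  B4 = {1, 6, 7}  B5 = {4, 6, 10}  B6 = {2, 3, 4}  B7 = {3, 4, 8}  B8 = {6, 7, 9}
Tree: B1–B2, B2–B3, B3–B4, B2–B5, B1–B6, B6–B7, B3–B8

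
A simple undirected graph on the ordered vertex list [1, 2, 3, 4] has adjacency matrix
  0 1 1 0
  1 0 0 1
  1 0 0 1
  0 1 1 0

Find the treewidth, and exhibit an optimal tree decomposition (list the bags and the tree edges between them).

Treewidth 2.
One such decomposition:
Bags: B1 = {1, 2, 3}  B2 = {2, 3, 4}
Tree: B1–B2

Every bag has size at most 3, so the width is 3 − 1 = 2 and tw(G) ≤ 2. The edges 3–1–2–4–3 form a cycle, so G is not a tree and its treewidth is at least 2. Therefore the treewidth is 2.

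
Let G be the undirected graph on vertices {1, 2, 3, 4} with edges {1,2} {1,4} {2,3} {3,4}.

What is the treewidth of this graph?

2

A width-2 tree decomposition is:
Bags: B1 = {1, 3, 4}  B2 = {1, 2, 3}
Tree: B1–B2
The largest bag has 3 vertices, giving width 2; this decomposition certifies tw(G) ≤ 2. Since 3–4–1–2–3 is a cycle in G, G is not acyclic. Forests are exactly the graphs of treewidth ≤ 1, so tw(G) ≥ 2. Hence tw(G) = 2 exactly.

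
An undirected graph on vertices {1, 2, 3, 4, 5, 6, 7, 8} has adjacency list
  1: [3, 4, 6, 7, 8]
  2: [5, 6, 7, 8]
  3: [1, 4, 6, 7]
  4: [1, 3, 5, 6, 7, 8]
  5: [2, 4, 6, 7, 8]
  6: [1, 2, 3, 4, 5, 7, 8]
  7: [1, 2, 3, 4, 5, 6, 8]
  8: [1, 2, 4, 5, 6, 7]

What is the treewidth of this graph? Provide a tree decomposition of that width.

Treewidth 4.
One optimal decomposition is:
Bags: B1 = {1, 4, 6, 7, 8}  B2 = {4, 5, 6, 7, 8}  B3 = {1, 3, 4, 6, 7}  B4 = {2, 5, 6, 7, 8}
Tree: B1–B2, B1–B3, B2–B4

Each bag holds 5 vertices, so the decomposition has width 4, which upper-bounds the treewidth. On the other hand G contains the 5-clique {2, 5, 6, 7, 8}. A clique must lie in a single bag of any decomposition, so no decomposition can have width below 4. The upper and lower bounds meet at 4, so that is the treewidth.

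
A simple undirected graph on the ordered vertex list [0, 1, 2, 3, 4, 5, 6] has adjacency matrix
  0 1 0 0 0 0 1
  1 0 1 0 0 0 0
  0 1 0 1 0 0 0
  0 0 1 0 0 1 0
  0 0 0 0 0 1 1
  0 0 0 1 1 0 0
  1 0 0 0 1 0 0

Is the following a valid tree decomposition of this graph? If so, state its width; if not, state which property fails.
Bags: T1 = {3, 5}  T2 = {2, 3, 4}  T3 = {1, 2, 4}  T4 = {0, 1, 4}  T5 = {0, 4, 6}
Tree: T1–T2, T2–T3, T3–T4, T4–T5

No — edge (4,5) lies in no bag.

A tree decomposition must satisfy three properties: every vertex lies in some bag; for every edge, both endpoints lie together in some bag; and for every vertex, the bags containing it form a connected subtree. Here edge (4,5) lies in no bag, so the decomposition is invalid.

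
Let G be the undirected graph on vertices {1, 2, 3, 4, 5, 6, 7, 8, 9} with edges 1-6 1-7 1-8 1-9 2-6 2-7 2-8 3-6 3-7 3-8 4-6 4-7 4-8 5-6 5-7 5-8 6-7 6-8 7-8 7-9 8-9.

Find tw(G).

3

A width-3 tree decomposition is:
Bags: B1 = {3, 6, 7, 8}  B2 = {1, 6, 7, 8}  B3 = {5, 6, 7, 8}  B4 = {1, 7, 8, 9}  B5 = {2, 6, 7, 8}  B6 = {4, 6, 7, 8}
Tree: B1–B2, B2–B3, B2–B4, B1–B5, B5–B6
Each bag holds 4 vertices, so the decomposition has width 3, which upper-bounds the treewidth. For the lower bound, the 4 vertices {1, 7, 8, 9} are pairwise adjacent, and any tree decomposition puts a clique entirely inside one bag — forcing width ≥ 3. Combining the bounds, tw(G) = 3.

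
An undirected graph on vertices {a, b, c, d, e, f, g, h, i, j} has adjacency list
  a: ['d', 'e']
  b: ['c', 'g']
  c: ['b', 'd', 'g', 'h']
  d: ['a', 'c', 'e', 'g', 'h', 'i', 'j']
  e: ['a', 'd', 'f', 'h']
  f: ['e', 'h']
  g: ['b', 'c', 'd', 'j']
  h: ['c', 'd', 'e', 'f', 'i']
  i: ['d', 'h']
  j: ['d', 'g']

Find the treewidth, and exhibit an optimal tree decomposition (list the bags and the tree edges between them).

Treewidth 2.
Bags: B1 = {d, e, h}  B2 = {c, d, h}  B3 = {c, d, g}  B4 = {d, g, j}  B5 = {b, c, g}  B6 = {a, d, e}  B7 = {e, f, h}  B8 = {d, h, i}
Tree: B1–B2, B2–B3, B3–B4, B3–B5, B1–B6, B1–B7, B2–B8

Each bag holds 3 vertices, so the decomposition has width 2, which upper-bounds the treewidth. On the other hand G contains the 3-clique {d, g, j}. A clique must lie in a single bag of any decomposition, so no decomposition can have width below 2. Hence tw(G) = 2 exactly.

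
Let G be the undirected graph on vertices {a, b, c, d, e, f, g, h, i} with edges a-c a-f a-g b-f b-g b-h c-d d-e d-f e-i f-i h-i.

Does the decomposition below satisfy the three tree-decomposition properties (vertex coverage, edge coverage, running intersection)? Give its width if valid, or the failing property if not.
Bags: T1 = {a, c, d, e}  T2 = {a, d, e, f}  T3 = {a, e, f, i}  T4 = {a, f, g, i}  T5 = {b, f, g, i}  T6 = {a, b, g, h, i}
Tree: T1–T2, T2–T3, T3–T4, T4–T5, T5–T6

No — bags containing vertex a are not connected in the tree.

A tree decomposition must satisfy three properties: every vertex lies in some bag; for every edge, both endpoints lie together in some bag; and for every vertex, the bags containing it form a connected subtree. Here bags containing vertex a are not connected in the tree, so the decomposition is invalid.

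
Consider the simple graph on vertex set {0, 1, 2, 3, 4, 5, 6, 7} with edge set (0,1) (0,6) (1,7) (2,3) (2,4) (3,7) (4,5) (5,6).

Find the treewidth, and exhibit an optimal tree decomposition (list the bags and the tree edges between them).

Each bag holds 3 vertices, so the decomposition has width 2, which upper-bounds the treewidth. The edges 5–6–0–1–7–3–2–4–5 form a cycle, so G is not a tree and its treewidth is at least 2. Combining the bounds, tw(G) = 2.

Treewidth 2.
One optimal decomposition is:
Bags: B1 = {0, 5, 6}  B2 = {0, 1, 5}  B3 = {1, 5, 7}  B4 = {3, 5, 7}  B5 = {2, 3, 5}  B6 = {2, 4, 5}
Tree: B1–B2, B2–B3, B3–B4, B4–B5, B5–B6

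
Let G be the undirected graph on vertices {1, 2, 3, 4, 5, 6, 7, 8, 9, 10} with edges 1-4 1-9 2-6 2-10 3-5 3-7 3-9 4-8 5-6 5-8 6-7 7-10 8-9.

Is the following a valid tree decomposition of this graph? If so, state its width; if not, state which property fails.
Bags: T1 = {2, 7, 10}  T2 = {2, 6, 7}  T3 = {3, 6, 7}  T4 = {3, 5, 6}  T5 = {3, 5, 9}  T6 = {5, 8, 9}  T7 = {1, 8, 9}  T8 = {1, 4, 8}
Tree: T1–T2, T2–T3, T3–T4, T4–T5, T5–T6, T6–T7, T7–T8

Checking the three conditions: (i) the bags cover all of {1, 2, 3, 4, 5, 6, 7, 8, 9, 10}; (ii) for each edge, some bag contains both endpoints; (iii) the bags containing any fixed vertex form a subtree. All hold, so the decomposition is valid with width 3 − 1 = 2.

Yes; width 2.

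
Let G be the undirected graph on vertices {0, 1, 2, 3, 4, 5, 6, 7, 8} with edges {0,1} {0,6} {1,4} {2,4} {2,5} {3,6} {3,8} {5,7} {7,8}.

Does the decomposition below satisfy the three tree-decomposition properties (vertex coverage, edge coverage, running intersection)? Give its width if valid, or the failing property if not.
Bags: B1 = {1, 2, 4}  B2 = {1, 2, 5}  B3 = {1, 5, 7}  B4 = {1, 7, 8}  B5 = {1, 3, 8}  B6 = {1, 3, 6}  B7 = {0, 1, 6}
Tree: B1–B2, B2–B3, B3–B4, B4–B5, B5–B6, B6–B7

Yes; width 2.

Vertex coverage: the bags together contain {0, 1, 2, 3, 4, 5, 6, 7, 8}, the full vertex set. Edge coverage: each edge of G has both endpoints in at least one bag. Running intersection: for every vertex, the bags containing it form a connected subtree. All three properties hold, so this is a valid tree decomposition of width max|bag| − 1 = 2, and hence tw(G) ≤ 2.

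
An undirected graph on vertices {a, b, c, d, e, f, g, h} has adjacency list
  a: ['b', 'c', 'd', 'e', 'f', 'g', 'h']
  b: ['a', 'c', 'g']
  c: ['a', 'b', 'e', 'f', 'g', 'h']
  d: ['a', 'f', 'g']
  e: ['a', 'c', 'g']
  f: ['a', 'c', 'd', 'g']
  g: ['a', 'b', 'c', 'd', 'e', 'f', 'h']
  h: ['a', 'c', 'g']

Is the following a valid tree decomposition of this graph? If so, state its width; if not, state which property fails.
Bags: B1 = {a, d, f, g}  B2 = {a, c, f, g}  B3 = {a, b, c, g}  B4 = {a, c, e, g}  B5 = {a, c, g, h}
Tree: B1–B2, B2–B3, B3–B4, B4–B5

Checking the three conditions: (i) the bags cover all of {a, b, c, d, e, f, g, h}; (ii) for each edge, some bag contains both endpoints; (iii) the bags containing any fixed vertex form a subtree. All hold, so the decomposition is valid with width 4 − 1 = 3.

Yes; width 3.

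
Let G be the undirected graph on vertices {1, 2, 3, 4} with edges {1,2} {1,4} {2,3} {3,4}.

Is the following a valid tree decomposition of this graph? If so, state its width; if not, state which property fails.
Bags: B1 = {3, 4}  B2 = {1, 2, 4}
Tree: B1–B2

No — edge (2,3) lies in no bag.

A tree decomposition must satisfy three properties: every vertex lies in some bag; for every edge, both endpoints lie together in some bag; and for every vertex, the bags containing it form a connected subtree. Here edge (2,3) lies in no bag, so the decomposition is invalid.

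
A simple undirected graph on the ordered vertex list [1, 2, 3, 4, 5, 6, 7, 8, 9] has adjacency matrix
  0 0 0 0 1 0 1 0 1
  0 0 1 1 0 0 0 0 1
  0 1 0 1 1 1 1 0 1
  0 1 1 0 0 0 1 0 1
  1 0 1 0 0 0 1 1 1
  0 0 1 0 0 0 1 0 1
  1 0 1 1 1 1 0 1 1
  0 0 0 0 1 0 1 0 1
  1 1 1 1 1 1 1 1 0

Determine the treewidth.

3

A width-3 tree decomposition is:
Bags: B1 = {3, 4, 7, 9}  B2 = {3, 6, 7, 9}  B3 = {2, 3, 4, 9}  B4 = {3, 5, 7, 9}  B5 = {1, 5, 7, 9}  B6 = {5, 7, 8, 9}
Tree: B1–B2, B1–B3, B2–B4, B4–B5, B5–B6
The largest bag has 4 vertices, giving width 3; this decomposition certifies tw(G) ≤ 3. For the lower bound, the 4 vertices {2, 3, 4, 9} are pairwise adjacent, and any tree decomposition puts a clique entirely inside one bag — forcing width ≥ 3. Therefore the treewidth is 3.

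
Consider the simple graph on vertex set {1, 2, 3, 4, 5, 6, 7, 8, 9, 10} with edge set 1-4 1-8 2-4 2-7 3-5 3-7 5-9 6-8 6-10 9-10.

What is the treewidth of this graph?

2

A width-2 tree decomposition is:
Bags: B1 = {2, 4, 7}  B2 = {1, 4, 7}  B3 = {1, 7, 8}  B4 = {6, 7, 8}  B5 = {6, 7, 10}  B6 = {7, 9, 10}  B7 = {5, 7, 9}  B8 = {3, 5, 7}
Tree: B1–B2, B2–B3, B3–B4, B4–B5, B5–B6, B6–B7, B7–B8
The largest bag has 3 vertices, giving width 2; this decomposition certifies tw(G) ≤ 2. Since 7–2–4–1–8–6–10–9–5–3–7 is a cycle in G, G is not acyclic. Forests are exactly the graphs of treewidth ≤ 1, so tw(G) ≥ 2. Combining the bounds, tw(G) = 2.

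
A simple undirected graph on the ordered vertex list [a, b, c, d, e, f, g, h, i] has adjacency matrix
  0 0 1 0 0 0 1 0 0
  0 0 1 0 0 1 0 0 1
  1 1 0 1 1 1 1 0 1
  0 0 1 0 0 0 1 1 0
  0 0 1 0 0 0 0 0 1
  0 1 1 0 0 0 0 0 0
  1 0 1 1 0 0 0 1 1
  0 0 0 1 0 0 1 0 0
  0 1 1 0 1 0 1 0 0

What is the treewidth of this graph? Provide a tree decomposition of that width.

The largest bag has 3 vertices, giving width 2; this decomposition certifies tw(G) ≤ 2. Conversely, {d, g, h} is a clique of size 3, and the vertices of any clique must share a bag in every tree decomposition; so some bag has ≥ 3 vertices and tw(G) ≥ 2. Therefore the treewidth is 2.

Treewidth 2.
Bags: B1 = {c, g, i}  B2 = {c, d, g}  B3 = {b, c, i}  B4 = {a, c, g}  B5 = {c, e, i}  B6 = {b, c, f}  B7 = {d, g, h}
Tree: B1–B2, B1–B3, B1–B4, B3–B5, B3–B6, B2–B7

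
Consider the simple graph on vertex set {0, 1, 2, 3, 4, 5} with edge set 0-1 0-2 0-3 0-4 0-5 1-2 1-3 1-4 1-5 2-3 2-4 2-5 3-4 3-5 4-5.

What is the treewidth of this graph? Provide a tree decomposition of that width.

With just one bag of size 6, the width is 6 − 1 = 5, so tw(G) ≤ 5. On the other hand G contains the 6-clique {0, 1, 2, 3, 4, 5}. A clique must lie in a single bag of any decomposition, so no decomposition can have width below 5. Therefore the treewidth is 5.

Treewidth 5.
One such decomposition:
Bags: B1 = {0, 1, 2, 3, 4, 5}
Tree: (single bag)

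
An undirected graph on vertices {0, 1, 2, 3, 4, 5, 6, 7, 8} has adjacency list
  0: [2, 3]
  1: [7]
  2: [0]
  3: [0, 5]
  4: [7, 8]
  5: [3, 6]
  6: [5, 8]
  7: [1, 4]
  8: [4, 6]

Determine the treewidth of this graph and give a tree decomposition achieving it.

Each bag holds 2 vertices, so the decomposition has width 1, which upper-bounds the treewidth. Any graph with an edge has treewidth ≥ 1, and G has the edge 2–0. Therefore the treewidth is 1.

Treewidth 1.
One optimal decomposition is:
Bags: B1 = {0, 2}  B2 = {0, 3}  B3 = {3, 5}  B4 = {5, 6}  B5 = {6, 8}  B6 = {4, 8}  B7 = {4, 7}  B8 = {1, 7}
Tree: B1–B2, B2–B3, B3–B4, B4–B5, B5–B6, B6–B7, B7–B8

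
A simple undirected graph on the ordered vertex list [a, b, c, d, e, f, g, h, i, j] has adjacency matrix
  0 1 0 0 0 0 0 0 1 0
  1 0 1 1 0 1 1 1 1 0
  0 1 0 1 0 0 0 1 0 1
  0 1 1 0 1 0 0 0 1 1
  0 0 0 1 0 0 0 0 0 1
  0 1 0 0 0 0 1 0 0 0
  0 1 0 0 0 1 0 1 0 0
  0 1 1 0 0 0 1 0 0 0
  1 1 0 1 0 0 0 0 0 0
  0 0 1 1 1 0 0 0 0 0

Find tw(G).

2

A width-2 tree decomposition is:
Bags: B1 = {b, g, h}  B2 = {b, c, h}  B3 = {b, c, d}  B4 = {b, d, i}  B5 = {c, d, j}  B6 = {a, b, i}  B7 = {b, f, g}  B8 = {d, e, j}
Tree: B1–B2, B2–B3, B3–B4, B3–B5, B4–B6, B1–B7, B5–B8
The largest bag has 3 vertices, giving width 2; this decomposition certifies tw(G) ≤ 2. Conversely, {d, e, j} is a clique of size 3, and the vertices of any clique must share a bag in every tree decomposition; so some bag has ≥ 3 vertices and tw(G) ≥ 2. The upper and lower bounds meet at 2, so that is the treewidth.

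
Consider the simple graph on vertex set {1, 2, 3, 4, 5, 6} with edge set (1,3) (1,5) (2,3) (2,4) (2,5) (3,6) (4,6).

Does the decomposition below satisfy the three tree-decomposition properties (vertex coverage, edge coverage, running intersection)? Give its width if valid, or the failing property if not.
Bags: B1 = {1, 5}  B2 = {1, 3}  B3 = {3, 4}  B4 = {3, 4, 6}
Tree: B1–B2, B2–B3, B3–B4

No — vertex 2 appears in no bag.

A tree decomposition must satisfy three properties: every vertex lies in some bag; for every edge, both endpoints lie together in some bag; and for every vertex, the bags containing it form a connected subtree. Here vertex 2 appears in no bag, so the decomposition is invalid.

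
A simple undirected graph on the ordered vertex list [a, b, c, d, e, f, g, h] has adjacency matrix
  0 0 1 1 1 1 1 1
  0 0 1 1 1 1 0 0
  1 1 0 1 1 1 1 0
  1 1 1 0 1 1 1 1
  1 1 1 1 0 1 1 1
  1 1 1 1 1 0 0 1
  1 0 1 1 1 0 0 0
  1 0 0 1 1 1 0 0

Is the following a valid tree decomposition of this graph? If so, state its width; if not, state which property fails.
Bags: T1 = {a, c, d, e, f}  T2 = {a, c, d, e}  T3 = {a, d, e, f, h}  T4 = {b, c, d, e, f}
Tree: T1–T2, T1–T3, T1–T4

No — vertex g appears in no bag.

A tree decomposition must satisfy three properties: every vertex lies in some bag; for every edge, both endpoints lie together in some bag; and for every vertex, the bags containing it form a connected subtree. Here vertex g appears in no bag, so the decomposition is invalid.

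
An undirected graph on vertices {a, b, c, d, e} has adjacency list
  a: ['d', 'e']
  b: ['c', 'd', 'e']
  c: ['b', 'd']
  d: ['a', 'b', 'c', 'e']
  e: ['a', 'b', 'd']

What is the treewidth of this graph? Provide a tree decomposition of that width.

Every bag has size at most 3, so the width is 3 − 1 = 2 and tw(G) ≤ 2. Conversely, {a, d, e} is a clique of size 3, and the vertices of any clique must share a bag in every tree decomposition; so some bag has ≥ 3 vertices and tw(G) ≥ 2. Combining the bounds, tw(G) = 2.

Treewidth 2.
One such decomposition:
Bags: B1 = {b, c, d}  B2 = {b, d, e}  B3 = {a, d, e}
Tree: B1–B2, B2–B3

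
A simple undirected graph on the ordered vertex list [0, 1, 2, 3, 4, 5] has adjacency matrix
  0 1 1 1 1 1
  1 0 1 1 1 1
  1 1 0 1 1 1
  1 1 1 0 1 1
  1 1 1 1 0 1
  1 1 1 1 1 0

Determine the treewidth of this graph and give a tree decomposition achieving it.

Treewidth 5.
One optimal decomposition is:
Bags: B1 = {0, 1, 2, 3, 4, 5}
Tree: (single bag)

With just one bag of size 6, the width is 6 − 1 = 5, so tw(G) ≤ 5. Conversely, {0, 1, 2, 3, 4, 5} is a clique of size 6, and the vertices of any clique must share a bag in every tree decomposition; so some bag has ≥ 6 vertices and tw(G) ≥ 5. Combining the bounds, tw(G) = 5.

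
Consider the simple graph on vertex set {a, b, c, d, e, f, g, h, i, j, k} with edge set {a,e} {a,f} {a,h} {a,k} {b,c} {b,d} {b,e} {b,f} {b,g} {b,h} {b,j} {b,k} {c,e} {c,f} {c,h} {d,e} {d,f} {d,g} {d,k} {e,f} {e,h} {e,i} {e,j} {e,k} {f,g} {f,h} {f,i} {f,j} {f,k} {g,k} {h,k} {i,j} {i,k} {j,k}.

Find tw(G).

4

A width-4 tree decomposition is:
Bags: B1 = {b, d, e, f, k}  B2 = {b, e, f, j, k}  B3 = {b, e, f, h, k}  B4 = {a, e, f, h, k}  B5 = {e, f, i, j, k}  B6 = {b, c, e, f, h}  B7 = {b, d, f, g, k}
Tree: B1–B2, B1–B3, B3–B4, B2–B5, B3–B6, B1–B7
Each bag holds 5 vertices, so the decomposition has width 4, which upper-bounds the treewidth. For the lower bound, the 5 vertices {b, c, e, f, h} are pairwise adjacent, and any tree decomposition puts a clique entirely inside one bag — forcing width ≥ 4. Hence tw(G) = 4 exactly.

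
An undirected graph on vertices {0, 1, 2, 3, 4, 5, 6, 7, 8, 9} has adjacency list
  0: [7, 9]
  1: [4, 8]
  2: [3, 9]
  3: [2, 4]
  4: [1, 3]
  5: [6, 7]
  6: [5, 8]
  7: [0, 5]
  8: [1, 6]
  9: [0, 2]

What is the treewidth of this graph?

2

A width-2 tree decomposition is:
Bags: B1 = {1, 6, 8}  B2 = {1, 5, 6}  B3 = {1, 5, 7}  B4 = {0, 1, 7}  B5 = {0, 1, 9}  B6 = {1, 2, 9}  B7 = {1, 2, 3}  B8 = {1, 3, 4}
Tree: B1–B2, B2–B3, B3–B4, B4–B5, B5–B6, B6–B7, B7–B8
The largest bag has 3 vertices, giving width 2; this decomposition certifies tw(G) ≤ 2. The edges 1–8–6–5–7–0–9–2–3–4–1 form a cycle, so G is not a tree and its treewidth is at least 2. Combining the bounds, tw(G) = 2.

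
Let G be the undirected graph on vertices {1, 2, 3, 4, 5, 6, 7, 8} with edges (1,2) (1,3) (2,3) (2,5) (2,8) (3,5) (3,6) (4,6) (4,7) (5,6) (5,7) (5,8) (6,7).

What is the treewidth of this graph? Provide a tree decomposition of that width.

The largest bag has 3 vertices, giving width 2; this decomposition certifies tw(G) ≤ 2. On the other hand G contains the 3-clique {1, 2, 3}. A clique must lie in a single bag of any decomposition, so no decomposition can have width below 2. Combining the bounds, tw(G) = 2.

Treewidth 2.
One such decomposition:
Bags: B1 = {3, 5, 6}  B2 = {5, 6, 7}  B3 = {2, 3, 5}  B4 = {2, 5, 8}  B5 = {1, 2, 3}  B6 = {4, 6, 7}
Tree: B1–B2, B1–B3, B3–B4, B3–B5, B2–B6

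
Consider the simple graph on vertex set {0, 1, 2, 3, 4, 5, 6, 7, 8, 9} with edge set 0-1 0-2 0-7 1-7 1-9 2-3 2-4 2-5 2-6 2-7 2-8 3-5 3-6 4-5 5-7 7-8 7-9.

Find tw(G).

A width-2 tree decomposition is:
Bags: B1 = {0, 1, 7}  B2 = {0, 2, 7}  B3 = {1, 7, 9}  B4 = {2, 7, 8}  B5 = {2, 5, 7}  B6 = {2, 3, 5}  B7 = {2, 4, 5}  B8 = {2, 3, 6}
Tree: B1–B2, B1–B3, B2–B4, B4–B5, B5–B6, B5–B7, B6–B8
The largest bag has 3 vertices, giving width 2; this decomposition certifies tw(G) ≤ 2. For the lower bound, the 3 vertices {0, 1, 7} are pairwise adjacent, and any tree decomposition puts a clique entirely inside one bag — forcing width ≥ 2. The upper and lower bounds meet at 2, so that is the treewidth.

2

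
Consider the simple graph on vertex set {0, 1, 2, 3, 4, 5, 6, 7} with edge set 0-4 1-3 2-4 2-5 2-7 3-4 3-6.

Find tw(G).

1

A width-1 tree decomposition is:
Bags: B1 = {2, 4}  B2 = {0, 4}  B3 = {3, 4}  B4 = {2, 7}  B5 = {1, 3}  B6 = {3, 6}  B7 = {2, 5}
Tree: B1–B2, B1–B3, B1–B4, B3–B5, B3–B6, B1–B7
Every bag has size at most 2, so the width is 2 − 1 = 1 and tw(G) ≤ 1. Any graph with an edge has treewidth ≥ 1, and G has the edge 2–4. Therefore the treewidth is 1.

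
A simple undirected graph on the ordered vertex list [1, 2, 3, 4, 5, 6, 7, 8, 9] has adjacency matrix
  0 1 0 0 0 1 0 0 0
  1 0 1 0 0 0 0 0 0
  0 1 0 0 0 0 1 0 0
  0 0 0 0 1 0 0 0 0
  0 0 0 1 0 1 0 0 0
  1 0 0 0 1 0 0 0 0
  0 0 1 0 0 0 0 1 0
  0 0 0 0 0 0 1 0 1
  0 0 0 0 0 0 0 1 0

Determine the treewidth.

1

A width-1 tree decomposition is:
Bags: B1 = {8, 9}  B2 = {7, 8}  B3 = {3, 7}  B4 = {2, 3}  B5 = {1, 2}  B6 = {1, 6}  B7 = {5, 6}  B8 = {4, 5}
Tree: B1–B2, B2–B3, B3–B4, B4–B5, B5–B6, B6–B7, B7–B8
Every bag has size at most 2, so the width is 2 − 1 = 1 and tw(G) ≤ 1. G has an edge, so its treewidth is at least 1. Combining the bounds, tw(G) = 1.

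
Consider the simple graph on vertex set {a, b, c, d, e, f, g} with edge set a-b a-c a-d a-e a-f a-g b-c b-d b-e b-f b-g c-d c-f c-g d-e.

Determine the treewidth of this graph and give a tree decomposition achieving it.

Treewidth 3.
Bags: B1 = {a, b, c, f}  B2 = {a, b, c, g}  B3 = {a, b, c, d}  B4 = {a, b, d, e}
Tree: B1–B2, B1–B3, B3–B4

Each bag holds 4 vertices, so the decomposition has width 3, which upper-bounds the treewidth. On the other hand G contains the 4-clique {a, b, d, e}. A clique must lie in a single bag of any decomposition, so no decomposition can have width below 3. Combining the bounds, tw(G) = 3.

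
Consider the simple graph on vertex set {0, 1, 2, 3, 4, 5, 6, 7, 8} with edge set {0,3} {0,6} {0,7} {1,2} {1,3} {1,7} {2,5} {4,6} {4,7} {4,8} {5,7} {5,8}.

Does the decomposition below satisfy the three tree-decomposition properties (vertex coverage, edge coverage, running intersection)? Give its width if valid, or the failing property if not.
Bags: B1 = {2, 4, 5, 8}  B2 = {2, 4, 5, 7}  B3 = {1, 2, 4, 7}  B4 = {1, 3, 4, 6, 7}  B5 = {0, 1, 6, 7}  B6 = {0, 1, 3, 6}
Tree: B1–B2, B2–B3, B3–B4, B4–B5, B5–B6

No — bags containing vertex 3 are not connected in the tree.

A tree decomposition must satisfy three properties: every vertex lies in some bag; for every edge, both endpoints lie together in some bag; and for every vertex, the bags containing it form a connected subtree. Here bags containing vertex 3 are not connected in the tree, so the decomposition is invalid.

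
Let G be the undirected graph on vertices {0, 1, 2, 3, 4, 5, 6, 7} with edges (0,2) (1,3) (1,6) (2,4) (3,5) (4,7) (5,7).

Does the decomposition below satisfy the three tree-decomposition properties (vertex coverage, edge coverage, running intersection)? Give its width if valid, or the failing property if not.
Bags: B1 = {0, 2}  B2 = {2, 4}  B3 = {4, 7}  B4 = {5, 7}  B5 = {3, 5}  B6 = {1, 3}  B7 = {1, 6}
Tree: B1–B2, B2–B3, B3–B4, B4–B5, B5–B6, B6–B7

Every vertex of G appears in some bag (union = {0, 1, 2, 3, 4, 5, 6, 7}); every edge is covered by a bag; and for each vertex v the set of bags containing v is connected in the bag tree. The decomposition is therefore valid. The largest bag has 2 vertices, so the width is 1.

Yes; width 1.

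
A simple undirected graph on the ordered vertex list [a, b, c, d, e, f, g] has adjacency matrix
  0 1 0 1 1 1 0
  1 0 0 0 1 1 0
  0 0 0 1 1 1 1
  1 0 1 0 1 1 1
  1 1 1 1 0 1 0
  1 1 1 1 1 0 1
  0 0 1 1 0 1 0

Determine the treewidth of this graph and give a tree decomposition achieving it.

The largest bag has 4 vertices, giving width 3; this decomposition certifies tw(G) ≤ 3. Conversely, {c, d, f, g} is a clique of size 4, and the vertices of any clique must share a bag in every tree decomposition; so some bag has ≥ 4 vertices and tw(G) ≥ 3. Hence tw(G) = 3 exactly.

Treewidth 3.
One such decomposition:
Bags: B1 = {c, d, f, g}  B2 = {c, d, e, f}  B3 = {a, d, e, f}  B4 = {a, b, e, f}
Tree: B1–B2, B2–B3, B3–B4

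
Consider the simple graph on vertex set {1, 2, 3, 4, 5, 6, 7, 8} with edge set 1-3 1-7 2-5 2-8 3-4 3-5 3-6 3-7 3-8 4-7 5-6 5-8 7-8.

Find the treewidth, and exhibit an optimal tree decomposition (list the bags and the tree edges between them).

Treewidth 2.
One optimal decomposition is:
Bags: B1 = {3, 5, 8}  B2 = {3, 7, 8}  B3 = {1, 3, 7}  B4 = {3, 4, 7}  B5 = {3, 5, 6}  B6 = {2, 5, 8}
Tree: B1–B2, B2–B3, B3–B4, B1–B5, B1–B6

Each bag holds 3 vertices, so the decomposition has width 2, which upper-bounds the treewidth. Conversely, {2, 5, 8} is a clique of size 3, and the vertices of any clique must share a bag in every tree decomposition; so some bag has ≥ 3 vertices and tw(G) ≥ 2. The upper and lower bounds meet at 2, so that is the treewidth.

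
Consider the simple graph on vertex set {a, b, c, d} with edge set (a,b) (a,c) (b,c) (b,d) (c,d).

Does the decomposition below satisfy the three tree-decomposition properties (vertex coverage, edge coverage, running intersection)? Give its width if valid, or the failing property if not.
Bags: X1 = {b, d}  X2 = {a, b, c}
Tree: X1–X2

A tree decomposition must satisfy three properties: every vertex lies in some bag; for every edge, both endpoints lie together in some bag; and for every vertex, the bags containing it form a connected subtree. Here edge (c,d) lies in no bag, so the decomposition is invalid.

No — edge (c,d) lies in no bag.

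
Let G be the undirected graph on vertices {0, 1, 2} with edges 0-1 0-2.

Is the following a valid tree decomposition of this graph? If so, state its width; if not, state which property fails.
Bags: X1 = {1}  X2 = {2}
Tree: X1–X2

No — vertex 0 appears in no bag.

A tree decomposition must satisfy three properties: every vertex lies in some bag; for every edge, both endpoints lie together in some bag; and for every vertex, the bags containing it form a connected subtree. Here vertex 0 appears in no bag, so the decomposition is invalid.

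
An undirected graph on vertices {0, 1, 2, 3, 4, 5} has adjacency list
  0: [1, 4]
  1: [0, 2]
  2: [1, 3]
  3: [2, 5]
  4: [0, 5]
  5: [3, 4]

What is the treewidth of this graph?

A width-2 tree decomposition is:
Bags: B1 = {2, 3, 5}  B2 = {1, 2, 5}  B3 = {0, 1, 5}  B4 = {0, 4, 5}
Tree: B1–B2, B2–B3, B3–B4
Each bag holds 3 vertices, so the decomposition has width 2, which upper-bounds the treewidth. The edges 5–3–2–1–0–4–5 form a cycle, so G is not a tree and its treewidth is at least 2. The upper and lower bounds meet at 2, so that is the treewidth.

2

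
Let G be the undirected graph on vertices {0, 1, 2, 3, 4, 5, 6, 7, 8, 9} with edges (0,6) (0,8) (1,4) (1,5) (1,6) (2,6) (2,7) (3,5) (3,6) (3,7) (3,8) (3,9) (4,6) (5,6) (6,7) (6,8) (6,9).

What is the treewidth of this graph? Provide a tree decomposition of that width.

Each bag holds 3 vertices, so the decomposition has width 2, which upper-bounds the treewidth. On the other hand G contains the 3-clique {0, 6, 8}. A clique must lie in a single bag of any decomposition, so no decomposition can have width below 2. The upper and lower bounds meet at 2, so that is the treewidth.

Treewidth 2.
Bags: B1 = {3, 6, 8}  B2 = {3, 6, 9}  B3 = {3, 6, 7}  B4 = {3, 5, 6}  B5 = {1, 5, 6}  B6 = {2, 6, 7}  B7 = {1, 4, 6}  B8 = {0, 6, 8}
Tree: B1–B2, B2–B3, B3–B4, B4–B5, B3–B6, B5–B7, B1–B8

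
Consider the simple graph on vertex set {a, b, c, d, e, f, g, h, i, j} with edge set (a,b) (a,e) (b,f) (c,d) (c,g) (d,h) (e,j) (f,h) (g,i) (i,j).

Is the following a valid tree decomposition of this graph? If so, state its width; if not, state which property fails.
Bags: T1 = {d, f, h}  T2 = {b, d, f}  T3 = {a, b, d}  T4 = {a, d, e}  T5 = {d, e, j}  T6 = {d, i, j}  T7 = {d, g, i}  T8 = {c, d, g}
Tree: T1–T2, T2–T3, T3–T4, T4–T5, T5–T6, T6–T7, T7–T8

Every vertex of G appears in some bag (union = {a, b, c, d, e, f, g, h, i, j}); every edge is covered by a bag; and for each vertex v the set of bags containing v is connected in the bag tree. The decomposition is therefore valid. The largest bag has 3 vertices, so the width is 2.

Yes; width 2.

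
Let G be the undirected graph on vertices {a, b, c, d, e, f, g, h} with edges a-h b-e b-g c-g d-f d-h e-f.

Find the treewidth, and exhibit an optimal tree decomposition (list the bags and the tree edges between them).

Each bag holds 2 vertices, so the decomposition has width 1, which upper-bounds the treewidth. Any graph with an edge has treewidth ≥ 1, and G has the edge c–g. Combining the bounds, tw(G) = 1.

Treewidth 1.
One optimal decomposition is:
Bags: B1 = {c, g}  B2 = {b, g}  B3 = {b, e}  B4 = {e, f}  B5 = {d, f}  B6 = {d, h}  B7 = {a, h}
Tree: B1–B2, B2–B3, B3–B4, B4–B5, B5–B6, B6–B7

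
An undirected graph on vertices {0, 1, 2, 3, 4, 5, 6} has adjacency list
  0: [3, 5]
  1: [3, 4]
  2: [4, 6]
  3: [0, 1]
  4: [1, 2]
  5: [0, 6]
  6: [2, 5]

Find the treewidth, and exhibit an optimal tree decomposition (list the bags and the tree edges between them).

Treewidth 2.
One optimal decomposition is:
Bags: B1 = {1, 3, 4}  B2 = {0, 3, 4}  B3 = {0, 4, 5}  B4 = {4, 5, 6}  B5 = {2, 4, 6}
Tree: B1–B2, B2–B3, B3–B4, B4–B5

Every bag has size at most 3, so the width is 3 − 1 = 2 and tw(G) ≤ 2. The edges 4–1–3–0–5–6–2–4 form a cycle, so G is not a tree and its treewidth is at least 2. Therefore the treewidth is 2.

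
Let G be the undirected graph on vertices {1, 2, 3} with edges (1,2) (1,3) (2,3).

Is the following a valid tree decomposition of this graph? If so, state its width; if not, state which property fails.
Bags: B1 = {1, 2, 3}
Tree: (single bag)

Yes; width 2.

Checking the three conditions: (i) the bags cover all of {1, 2, 3}; (ii) for each edge, some bag contains both endpoints; (iii) the bags containing any fixed vertex form a subtree. All hold, so the decomposition is valid with width 3 − 1 = 2.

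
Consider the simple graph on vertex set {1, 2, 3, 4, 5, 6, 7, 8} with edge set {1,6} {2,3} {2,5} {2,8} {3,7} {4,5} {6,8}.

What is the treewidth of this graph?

A width-1 tree decomposition is:
Bags: B1 = {2, 8}  B2 = {6, 8}  B3 = {2, 3}  B4 = {1, 6}  B5 = {3, 7}  B6 = {2, 5}  B7 = {4, 5}
Tree: B1–B2, B1–B3, B2–B4, B3–B5, B3–B6, B6–B7
The largest bag has 2 vertices, giving width 1; this decomposition certifies tw(G) ≤ 1. Since G has at least one edge (e.g. 8–2), it is not an edgeless graph, so tw(G) ≥ 1. The upper and lower bounds meet at 1, so that is the treewidth.

1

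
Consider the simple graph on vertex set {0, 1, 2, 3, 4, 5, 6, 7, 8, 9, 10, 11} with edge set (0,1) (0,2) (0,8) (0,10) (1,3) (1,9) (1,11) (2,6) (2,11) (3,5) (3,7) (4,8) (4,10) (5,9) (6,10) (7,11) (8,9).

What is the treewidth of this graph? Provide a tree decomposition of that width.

Every bag has size at most 4, so the width is 4 − 1 = 3 and tw(G) ≤ 3. For the lower bound: the 4 vertex sets {3,5,7}, {11}, {1}, {0,2,8,9} are disjoint, each induces a connected subgraph, and every pair is joined by at least one edge of G. Contracting each set to a single vertex therefore yields K_{4} as a minor, and since treewidth is minor-monotone, tw(G) ≥ tw(K_{4}) = 3. Combining the bounds, tw(G) = 3.

Treewidth 3.
One optimal decomposition is:
Bags: B1 = {3, 5, 7, 11}  B2 = {1, 3, 5, 11}  B3 = {1, 5, 9, 11}  B4 = {1, 2, 9, 11}  B5 = {0, 1, 2, 9}  B6 = {0, 2, 8, 9}  B7 = {0, 2, 6, 8}  B8 = {0, 6, 8, 10}  B9 = {4, 6, 8, 10}
Tree: B1–B2, B2–B3, B3–B4, B4–B5, B5–B6, B6–B7, B7–B8, B8–B9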